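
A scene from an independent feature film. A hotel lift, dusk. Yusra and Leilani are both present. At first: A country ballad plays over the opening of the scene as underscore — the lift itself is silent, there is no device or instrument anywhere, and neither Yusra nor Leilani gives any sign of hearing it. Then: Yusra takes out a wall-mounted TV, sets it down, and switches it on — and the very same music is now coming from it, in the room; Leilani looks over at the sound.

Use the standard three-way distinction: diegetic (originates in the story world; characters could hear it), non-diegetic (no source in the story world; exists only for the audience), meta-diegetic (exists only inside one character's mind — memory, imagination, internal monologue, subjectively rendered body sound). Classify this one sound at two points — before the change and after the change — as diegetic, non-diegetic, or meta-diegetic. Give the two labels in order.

Before the change: no in-world source exists and no character can hear it — underscore → non-diegetic.
After the change: a wall-mounted TV is now a real source in the story world and the characters hear it → diegetic.

non-diegetic, diegetic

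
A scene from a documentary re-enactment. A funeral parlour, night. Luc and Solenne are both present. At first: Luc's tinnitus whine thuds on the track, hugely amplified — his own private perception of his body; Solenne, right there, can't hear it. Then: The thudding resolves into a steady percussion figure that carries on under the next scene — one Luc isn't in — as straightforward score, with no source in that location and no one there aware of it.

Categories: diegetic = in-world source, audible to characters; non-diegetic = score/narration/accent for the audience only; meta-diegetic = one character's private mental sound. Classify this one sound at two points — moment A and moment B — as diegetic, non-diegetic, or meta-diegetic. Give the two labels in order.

Moment A: it's Luc's subjective body sound, inaudible to Solenne → meta-diegetic.
Moment B: detached from Luc and playing as sourceless score over a scene he isn't in — for the audience only → non-diegetic.

meta-diegetic, non-diegetic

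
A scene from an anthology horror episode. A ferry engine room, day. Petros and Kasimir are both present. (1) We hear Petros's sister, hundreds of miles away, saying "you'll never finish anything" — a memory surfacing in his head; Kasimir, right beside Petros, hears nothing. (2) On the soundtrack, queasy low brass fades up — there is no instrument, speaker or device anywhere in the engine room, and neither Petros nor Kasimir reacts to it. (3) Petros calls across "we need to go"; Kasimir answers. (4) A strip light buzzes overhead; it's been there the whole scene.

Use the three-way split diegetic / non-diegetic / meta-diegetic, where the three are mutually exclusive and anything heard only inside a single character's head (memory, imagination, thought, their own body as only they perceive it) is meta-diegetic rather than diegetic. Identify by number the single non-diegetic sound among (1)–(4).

(1) the voice is a memory playing only inside Petros's mind; Kasimir can't hear it → meta-diegetic.
(2) is non-diegetic: it has no source in the story world and no character can hear it — it's underscore.
Sound (3): spoken by a character present in the story world, so diegetic.
(4) is diegetic: ambient/room sound belonging to the story's physical space.
Only (2) is non-diegetic.

2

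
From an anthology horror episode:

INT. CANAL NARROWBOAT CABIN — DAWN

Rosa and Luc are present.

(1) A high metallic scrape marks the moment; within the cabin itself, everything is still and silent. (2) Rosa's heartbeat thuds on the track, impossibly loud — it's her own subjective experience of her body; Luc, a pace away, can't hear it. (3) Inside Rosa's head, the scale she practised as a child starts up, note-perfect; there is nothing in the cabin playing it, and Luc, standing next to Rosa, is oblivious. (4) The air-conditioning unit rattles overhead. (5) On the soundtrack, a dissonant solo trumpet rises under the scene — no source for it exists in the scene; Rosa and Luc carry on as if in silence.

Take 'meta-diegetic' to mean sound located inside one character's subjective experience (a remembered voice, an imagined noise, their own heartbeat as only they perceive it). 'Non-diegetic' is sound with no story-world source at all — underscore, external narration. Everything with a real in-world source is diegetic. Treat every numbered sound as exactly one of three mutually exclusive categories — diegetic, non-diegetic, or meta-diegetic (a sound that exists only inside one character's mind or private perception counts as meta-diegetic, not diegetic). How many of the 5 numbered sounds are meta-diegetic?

2

(1) is non-diegetic: it's a sound-design accent with no in-world source; no one in the scene can hear it.
Sound (2): point-of-audition from inside Rosa's body; not a sound in the room, so meta-diegetic.
(3) it lives in Rosa's subjectivity, not in the cabin → meta-diegetic.
(4) ambient/room sound belonging to the story's physical space → diegetic.
(5) it has no source in the story world and no character can hear it — it's underscore → non-diegetic.
So 2 of the 5 are meta-diegetic: (2), (3).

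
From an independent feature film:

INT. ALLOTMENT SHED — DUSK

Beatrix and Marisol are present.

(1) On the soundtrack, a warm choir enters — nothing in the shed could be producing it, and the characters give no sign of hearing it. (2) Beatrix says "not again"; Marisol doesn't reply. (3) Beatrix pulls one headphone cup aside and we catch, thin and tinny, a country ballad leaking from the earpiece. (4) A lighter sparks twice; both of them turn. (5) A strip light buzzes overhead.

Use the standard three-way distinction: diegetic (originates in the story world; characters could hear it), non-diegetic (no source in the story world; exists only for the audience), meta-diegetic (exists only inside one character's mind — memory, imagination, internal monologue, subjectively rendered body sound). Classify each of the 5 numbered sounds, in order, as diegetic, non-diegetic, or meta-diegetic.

non-diegetic, diegetic, diegetic, diegetic, diegetic

(1) is non-diegetic: it has no source in the story world and no character can hear it — it's underscore.
(2) spoken by a character present in the story world → diegetic.
Sound (3): the earpiece is a real device on Beatrix's head — source music, so diegetic.
Sound (4): a lighter is a real object/event in the scene's world, so diegetic.
(5) ambient/room sound belonging to the story's physical space → diegetic.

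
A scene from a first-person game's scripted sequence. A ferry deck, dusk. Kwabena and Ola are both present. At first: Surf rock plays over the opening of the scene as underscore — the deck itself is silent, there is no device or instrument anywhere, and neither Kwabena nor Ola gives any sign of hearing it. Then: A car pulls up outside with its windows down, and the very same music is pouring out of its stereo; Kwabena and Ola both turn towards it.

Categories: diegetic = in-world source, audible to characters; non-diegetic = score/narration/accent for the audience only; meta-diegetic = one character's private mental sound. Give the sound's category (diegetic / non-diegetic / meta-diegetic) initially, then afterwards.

non-diegetic, diegetic

Initially: no in-world source exists and no character can hear it — underscore → non-diegetic.
Afterwards: the car stereo is now a real source in the story world and the characters hear it → diegetic.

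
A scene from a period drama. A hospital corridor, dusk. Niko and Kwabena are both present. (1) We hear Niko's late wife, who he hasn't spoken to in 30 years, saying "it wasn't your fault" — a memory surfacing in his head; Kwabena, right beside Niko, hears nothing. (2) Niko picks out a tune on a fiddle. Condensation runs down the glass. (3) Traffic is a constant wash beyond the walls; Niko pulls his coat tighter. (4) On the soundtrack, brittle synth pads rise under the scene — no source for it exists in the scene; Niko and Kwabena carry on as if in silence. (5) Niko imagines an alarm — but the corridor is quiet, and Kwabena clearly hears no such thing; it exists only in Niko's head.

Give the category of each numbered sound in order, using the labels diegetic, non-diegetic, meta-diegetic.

meta-diegetic, diegetic, diegetic, non-diegetic, meta-diegetic

(1) is meta-diegetic: a remembered line, private to Niko — not present in the room, not audible to Kwabena.
(2) the instrument and the performer are both in the scene → diegetic.
(3) is diegetic: it's the actual ambient sound of the location.
(4) is non-diegetic: it has no source in the story world and no character can hear it — it's underscore.
(5) the sound is imagined by Niko; nothing in the story world is producing it and Kwabena can't hear it → meta-diegetic.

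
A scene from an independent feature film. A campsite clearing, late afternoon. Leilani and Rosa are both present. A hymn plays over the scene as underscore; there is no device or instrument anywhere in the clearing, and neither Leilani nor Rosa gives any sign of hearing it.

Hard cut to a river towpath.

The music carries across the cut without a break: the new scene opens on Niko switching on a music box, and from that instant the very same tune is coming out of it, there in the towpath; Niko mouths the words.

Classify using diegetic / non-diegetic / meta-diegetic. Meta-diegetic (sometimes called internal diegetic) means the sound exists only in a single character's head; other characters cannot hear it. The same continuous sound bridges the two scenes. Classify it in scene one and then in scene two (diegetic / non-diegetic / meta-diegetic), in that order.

Scene one: there's no in-world source anywhere and no character hears it — underscore for the audience only → non-diegetic.
Scene two: once Niko turns on a music box, the music has a real source in the story world and Niko reacts to it → diegetic.

non-diegetic, diegetic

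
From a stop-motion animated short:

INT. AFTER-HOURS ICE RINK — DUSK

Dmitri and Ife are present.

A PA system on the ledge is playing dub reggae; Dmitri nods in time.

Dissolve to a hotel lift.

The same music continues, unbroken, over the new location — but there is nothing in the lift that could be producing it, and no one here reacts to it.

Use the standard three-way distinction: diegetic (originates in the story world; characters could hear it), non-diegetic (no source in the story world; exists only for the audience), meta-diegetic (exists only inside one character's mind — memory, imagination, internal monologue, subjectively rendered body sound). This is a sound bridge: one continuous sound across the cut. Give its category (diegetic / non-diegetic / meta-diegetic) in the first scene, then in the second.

diegetic, non-diegetic

Scene one: a PA system is an on-screen source and Dmitri reacts to it → diegetic.
Scene two: there is no source in the lift and no one hears it — it's now underscore → non-diegetic.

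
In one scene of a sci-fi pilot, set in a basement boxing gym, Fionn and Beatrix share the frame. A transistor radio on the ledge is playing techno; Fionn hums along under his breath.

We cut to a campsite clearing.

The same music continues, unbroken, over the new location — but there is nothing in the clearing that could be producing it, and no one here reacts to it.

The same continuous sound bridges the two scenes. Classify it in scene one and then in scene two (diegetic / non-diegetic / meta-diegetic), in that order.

Scene one: a transistor radio is an on-screen source and Fionn reacts to it → diegetic.
Scene two: there is no source in the clearing and no one hears it — it's now underscore → non-diegetic.

diegetic, non-diegetic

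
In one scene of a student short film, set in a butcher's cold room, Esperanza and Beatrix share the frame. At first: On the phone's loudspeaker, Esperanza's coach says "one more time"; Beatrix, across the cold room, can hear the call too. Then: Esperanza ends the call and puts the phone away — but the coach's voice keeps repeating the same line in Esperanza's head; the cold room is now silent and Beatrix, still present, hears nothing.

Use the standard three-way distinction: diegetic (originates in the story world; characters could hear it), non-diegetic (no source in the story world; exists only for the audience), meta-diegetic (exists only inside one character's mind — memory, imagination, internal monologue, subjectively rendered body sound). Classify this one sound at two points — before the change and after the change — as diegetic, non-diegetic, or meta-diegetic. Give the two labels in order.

diegetic, meta-diegetic

Before the change: the loudspeaker is an in-world source; both Esperanza and Beatrix hear the call → diegetic.
After the change: with the phone off, the voice continues only as Esperanza's private mental replay — Beatrix can't hear it → meta-diegetic.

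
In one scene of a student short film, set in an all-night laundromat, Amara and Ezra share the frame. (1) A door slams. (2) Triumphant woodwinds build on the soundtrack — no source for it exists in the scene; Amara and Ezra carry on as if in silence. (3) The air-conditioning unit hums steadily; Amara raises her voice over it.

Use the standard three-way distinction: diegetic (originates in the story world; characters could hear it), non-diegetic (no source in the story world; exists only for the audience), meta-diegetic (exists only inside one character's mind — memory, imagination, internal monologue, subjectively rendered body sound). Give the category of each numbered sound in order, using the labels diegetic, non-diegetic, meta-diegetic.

(1) an in-world source (a door); characters could hear it → diegetic.
(2) it has no source in the story world and no character can hear it — it's underscore → non-diegetic.
(3) is diegetic: ambient/room sound belonging to the story's physical space.

diegetic, non-diegetic, diegetic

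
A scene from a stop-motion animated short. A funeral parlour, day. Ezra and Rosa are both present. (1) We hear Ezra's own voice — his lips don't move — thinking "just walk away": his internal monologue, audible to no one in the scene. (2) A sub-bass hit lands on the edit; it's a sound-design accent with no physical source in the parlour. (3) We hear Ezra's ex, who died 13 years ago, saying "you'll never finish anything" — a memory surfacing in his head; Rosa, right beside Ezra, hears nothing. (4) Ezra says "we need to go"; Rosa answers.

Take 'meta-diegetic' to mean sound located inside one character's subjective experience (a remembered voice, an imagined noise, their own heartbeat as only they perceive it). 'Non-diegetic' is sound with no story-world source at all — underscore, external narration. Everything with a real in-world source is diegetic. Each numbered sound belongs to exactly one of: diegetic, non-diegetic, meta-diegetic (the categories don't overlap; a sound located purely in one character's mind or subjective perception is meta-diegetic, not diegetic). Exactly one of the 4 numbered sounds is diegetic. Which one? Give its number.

(1) internal monologue — inside Ezra's mind, not spoken into the scene → meta-diegetic.
(2) is non-diegetic: nothing in the scene produces it; it's an accent added for the audience.
(3) it's Ezra's recollection rendered as sound; the other character can't hear it → meta-diegetic.
(4) Ezra is a character speaking aloud in the scene → diegetic.
Only (4) is diegetic.

4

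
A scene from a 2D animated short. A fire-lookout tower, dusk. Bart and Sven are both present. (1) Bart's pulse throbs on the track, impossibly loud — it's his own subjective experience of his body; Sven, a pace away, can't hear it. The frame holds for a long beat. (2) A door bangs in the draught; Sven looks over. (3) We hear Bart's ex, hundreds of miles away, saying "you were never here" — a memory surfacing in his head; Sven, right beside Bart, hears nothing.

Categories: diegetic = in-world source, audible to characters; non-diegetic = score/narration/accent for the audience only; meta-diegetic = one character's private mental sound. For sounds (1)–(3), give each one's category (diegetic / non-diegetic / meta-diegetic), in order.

(1) is meta-diegetic: it's Bart's internal bodily sensation rendered as sound; only Bart 'hears' it.
(2) is diegetic: an in-world source (a door); characters could hear it.
(3) the voice is a memory playing only inside Bart's mind; Sven can't hear it → meta-diegetic.

meta-diegetic, diegetic, meta-diegetic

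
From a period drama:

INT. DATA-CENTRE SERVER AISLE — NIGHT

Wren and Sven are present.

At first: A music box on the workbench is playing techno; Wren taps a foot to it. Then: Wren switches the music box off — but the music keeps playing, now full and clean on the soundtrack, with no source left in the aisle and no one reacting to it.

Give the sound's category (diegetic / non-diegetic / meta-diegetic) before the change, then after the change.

diegetic, non-diegetic

Before the change: a music box is a real in-scene source and Wren reacts to it → diegetic.
After the change: there is no longer any in-world source and no one can hear it — it has become underscore → non-diegetic.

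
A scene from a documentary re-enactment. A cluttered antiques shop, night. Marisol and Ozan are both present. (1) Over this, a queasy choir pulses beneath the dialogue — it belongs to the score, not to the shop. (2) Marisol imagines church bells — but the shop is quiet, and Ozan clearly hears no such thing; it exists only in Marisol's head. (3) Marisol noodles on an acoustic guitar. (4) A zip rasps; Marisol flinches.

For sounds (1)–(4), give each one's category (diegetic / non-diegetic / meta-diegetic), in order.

non-diegetic, meta-diegetic, diegetic, diegetic

Sound (1): score with no on-screen or off-screen source; it exists for the audience alone, so non-diegetic.
Sound (2): the sound is imagined by Marisol; nothing in the story world is producing it and Ozan can't hear it, so meta-diegetic.
(3) is diegetic: the instrument and the performer are both in the scene.
Sound (4): the sound comes from a zip physically present in the location, so diegetic.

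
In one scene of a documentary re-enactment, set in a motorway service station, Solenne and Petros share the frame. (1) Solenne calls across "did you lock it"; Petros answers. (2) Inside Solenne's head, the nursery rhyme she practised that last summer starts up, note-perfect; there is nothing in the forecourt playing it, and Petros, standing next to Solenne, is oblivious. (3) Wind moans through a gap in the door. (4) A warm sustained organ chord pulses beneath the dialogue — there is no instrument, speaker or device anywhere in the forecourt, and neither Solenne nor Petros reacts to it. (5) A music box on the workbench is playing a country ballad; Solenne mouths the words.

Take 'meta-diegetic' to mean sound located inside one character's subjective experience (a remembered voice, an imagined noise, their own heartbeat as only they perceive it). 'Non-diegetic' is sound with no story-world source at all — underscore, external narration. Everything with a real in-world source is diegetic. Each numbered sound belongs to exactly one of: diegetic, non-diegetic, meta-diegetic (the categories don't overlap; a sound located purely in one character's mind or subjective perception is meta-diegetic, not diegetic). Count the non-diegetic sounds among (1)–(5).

1

(1) is diegetic: Solenne is a character speaking aloud in the scene.
(2) it lives in Solenne's subjectivity, not in the forecourt → meta-diegetic.
(3) wind is part of the location's real environment → diegetic.
(4) it has no source in the story world and no character can hear it — it's underscore → non-diegetic.
Sound (5): the music comes from an on-screen device that Solenne responds to, so diegetic.
So 1 of the 5 is non-diegetic: (4).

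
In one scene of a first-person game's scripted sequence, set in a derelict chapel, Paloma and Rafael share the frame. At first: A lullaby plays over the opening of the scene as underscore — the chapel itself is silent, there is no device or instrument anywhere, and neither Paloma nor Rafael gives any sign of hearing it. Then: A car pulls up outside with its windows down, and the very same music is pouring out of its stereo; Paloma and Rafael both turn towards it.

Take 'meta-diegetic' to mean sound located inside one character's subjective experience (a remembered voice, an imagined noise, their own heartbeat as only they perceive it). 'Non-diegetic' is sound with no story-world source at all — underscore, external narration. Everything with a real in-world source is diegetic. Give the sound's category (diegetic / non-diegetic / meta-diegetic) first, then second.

First: no in-world source exists and no character can hear it — underscore → non-diegetic.
Second: the car stereo is now a real source in the story world and the characters hear it → diegetic.

non-diegetic, diegetic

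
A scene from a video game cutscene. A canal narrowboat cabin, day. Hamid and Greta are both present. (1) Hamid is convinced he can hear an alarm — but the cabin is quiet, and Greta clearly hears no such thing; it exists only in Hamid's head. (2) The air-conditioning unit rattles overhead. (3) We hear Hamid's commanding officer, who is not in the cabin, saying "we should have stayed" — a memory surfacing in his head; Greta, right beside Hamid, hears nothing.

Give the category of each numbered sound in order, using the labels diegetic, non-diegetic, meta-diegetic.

(1) Hamid alone 'hears' it — an imagined sound, not present in the space → meta-diegetic.
Sound (2): ambient/room sound belonging to the story's physical space, so diegetic.
Sound (3): it's Hamid's recollection rendered as sound; the other character can't hear it, so meta-diegetic.

meta-diegetic, diegetic, meta-diegetic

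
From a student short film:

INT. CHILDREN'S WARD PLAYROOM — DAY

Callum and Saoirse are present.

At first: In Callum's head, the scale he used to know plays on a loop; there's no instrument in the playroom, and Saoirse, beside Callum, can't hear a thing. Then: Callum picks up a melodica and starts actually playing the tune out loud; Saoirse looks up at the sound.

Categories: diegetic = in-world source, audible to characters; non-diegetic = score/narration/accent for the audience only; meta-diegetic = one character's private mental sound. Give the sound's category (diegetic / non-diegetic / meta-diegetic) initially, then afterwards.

meta-diegetic, diegetic

Initially: the tune exists only as Callum's private memory; Saoirse can't hear it → meta-diegetic.
Afterwards: Callum is now producing it live on a melodica, in the room, and Saoirse hears it → diegetic.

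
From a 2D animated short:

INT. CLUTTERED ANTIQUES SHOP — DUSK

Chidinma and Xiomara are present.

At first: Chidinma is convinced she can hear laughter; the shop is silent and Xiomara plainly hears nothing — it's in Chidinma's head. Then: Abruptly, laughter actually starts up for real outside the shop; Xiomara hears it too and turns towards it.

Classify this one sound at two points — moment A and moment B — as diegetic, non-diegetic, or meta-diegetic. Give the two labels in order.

meta-diegetic, diegetic

Moment A: only Chidinma 'hears' it — imagined, in her mind → meta-diegetic.
Moment B: now there's a real external source and Xiomara hears it too — in the story world → diegetic.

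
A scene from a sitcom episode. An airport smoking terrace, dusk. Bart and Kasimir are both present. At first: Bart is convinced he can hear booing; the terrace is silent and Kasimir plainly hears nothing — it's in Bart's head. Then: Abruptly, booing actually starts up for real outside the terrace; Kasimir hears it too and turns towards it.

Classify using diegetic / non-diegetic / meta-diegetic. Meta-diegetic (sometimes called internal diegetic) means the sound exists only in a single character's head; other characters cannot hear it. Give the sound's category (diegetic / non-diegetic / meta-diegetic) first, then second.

First: only Bart 'hears' it — imagined, in his mind → meta-diegetic.
Second: now there's a real external source and Kasimir hears it too — in the story world → diegetic.

meta-diegetic, diegetic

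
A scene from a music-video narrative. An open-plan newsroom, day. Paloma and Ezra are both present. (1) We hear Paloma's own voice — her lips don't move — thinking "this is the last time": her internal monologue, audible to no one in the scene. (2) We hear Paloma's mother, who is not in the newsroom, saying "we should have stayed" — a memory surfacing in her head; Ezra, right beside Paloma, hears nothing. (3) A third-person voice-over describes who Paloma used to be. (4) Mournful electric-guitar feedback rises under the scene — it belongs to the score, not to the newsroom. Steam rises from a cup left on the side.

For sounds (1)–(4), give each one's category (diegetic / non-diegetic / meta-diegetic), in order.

Sound (1): internal monologue — inside Paloma's mind, not spoken into the scene, so meta-diegetic.
(2) is meta-diegetic: the voice is a memory playing only inside Paloma's mind; Ezra can't hear it.
Sound (3): commentary laid over the scene from outside the fiction, so non-diegetic.
(4) score with no on-screen or off-screen source; it exists for the audience alone → non-diegetic.

meta-diegetic, meta-diegetic, non-diegetic, non-diegetic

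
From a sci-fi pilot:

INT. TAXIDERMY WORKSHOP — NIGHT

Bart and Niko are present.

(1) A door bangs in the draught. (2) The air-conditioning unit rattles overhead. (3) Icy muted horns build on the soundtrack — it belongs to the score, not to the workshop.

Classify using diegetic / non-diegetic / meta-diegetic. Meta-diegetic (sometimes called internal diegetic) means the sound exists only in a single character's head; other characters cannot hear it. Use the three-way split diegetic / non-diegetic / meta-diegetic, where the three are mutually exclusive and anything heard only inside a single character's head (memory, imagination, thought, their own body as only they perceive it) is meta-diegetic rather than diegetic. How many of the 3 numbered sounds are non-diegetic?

1

Sound (1): the sound comes from a door physically present in the location, so diegetic.
(2) ambient/room sound belonging to the story's physical space → diegetic.
(3) is non-diegetic: nothing in the workshop produces it and the characters don't hear it — pure soundtrack.
So 1 of the 3 is non-diegetic: (3).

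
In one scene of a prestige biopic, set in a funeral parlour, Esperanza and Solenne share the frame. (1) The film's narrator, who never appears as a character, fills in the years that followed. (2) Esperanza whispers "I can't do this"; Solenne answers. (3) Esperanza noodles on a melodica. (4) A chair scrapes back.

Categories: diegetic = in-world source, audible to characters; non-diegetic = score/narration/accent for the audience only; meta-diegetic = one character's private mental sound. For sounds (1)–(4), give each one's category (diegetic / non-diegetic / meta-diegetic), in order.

non-diegetic, diegetic, diegetic, diegetic

(1) the narrator exists outside the story world, addressing only the audience → non-diegetic.
(2) on-screen dialogue — Esperanza speaks and Solenne is there to hear → diegetic.
(3) a character is playing a melodica on screen → diegetic.
(4) an in-world source (a chair); characters could hear it → diegetic.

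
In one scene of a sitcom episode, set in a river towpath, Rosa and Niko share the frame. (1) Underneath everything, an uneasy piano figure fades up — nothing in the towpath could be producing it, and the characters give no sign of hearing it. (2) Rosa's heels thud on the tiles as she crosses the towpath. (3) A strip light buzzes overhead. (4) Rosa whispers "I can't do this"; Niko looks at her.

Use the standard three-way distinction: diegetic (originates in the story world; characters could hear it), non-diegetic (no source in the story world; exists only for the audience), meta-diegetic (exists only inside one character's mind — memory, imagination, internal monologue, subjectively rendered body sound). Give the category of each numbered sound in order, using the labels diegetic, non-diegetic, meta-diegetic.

non-diegetic, diegetic, diegetic, diegetic

Sound (1): it has no source in the story world and no character can hear it — it's underscore, so non-diegetic.
(2) is diegetic: a character's body making contact with the set — an in-world sound.
Sound (3): ambient/room sound belonging to the story's physical space, so diegetic.
Sound (4): on-screen dialogue — Rosa speaks and Niko is there to hear, so diegetic.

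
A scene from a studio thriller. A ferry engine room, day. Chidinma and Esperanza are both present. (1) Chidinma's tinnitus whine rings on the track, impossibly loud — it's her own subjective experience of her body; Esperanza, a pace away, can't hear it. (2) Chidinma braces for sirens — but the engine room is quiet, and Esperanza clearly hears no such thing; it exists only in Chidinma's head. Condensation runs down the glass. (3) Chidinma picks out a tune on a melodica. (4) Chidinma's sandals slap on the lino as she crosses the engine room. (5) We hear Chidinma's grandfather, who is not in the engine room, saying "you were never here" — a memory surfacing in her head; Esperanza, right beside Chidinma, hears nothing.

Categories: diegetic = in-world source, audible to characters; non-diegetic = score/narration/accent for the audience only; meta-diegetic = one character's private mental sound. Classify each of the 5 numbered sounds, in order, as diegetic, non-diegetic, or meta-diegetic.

(1) is meta-diegetic: it's Chidinma's internal bodily sensation rendered as sound; only Chidinma 'hears' it.
Sound (2): subjective to Chidinma: the engine room is silent and Esperanza hears nothing, so meta-diegetic.
Sound (3): a character is playing a melodica on screen, so diegetic.
Sound (4): it's the physical sound of Chidinma moving in the space, so diegetic.
(5) a remembered line, private to Chidinma — not present in the room, not audible to Esperanza → meta-diegetic.

meta-diegetic, meta-diegetic, diegetic, diegetic, meta-diegetic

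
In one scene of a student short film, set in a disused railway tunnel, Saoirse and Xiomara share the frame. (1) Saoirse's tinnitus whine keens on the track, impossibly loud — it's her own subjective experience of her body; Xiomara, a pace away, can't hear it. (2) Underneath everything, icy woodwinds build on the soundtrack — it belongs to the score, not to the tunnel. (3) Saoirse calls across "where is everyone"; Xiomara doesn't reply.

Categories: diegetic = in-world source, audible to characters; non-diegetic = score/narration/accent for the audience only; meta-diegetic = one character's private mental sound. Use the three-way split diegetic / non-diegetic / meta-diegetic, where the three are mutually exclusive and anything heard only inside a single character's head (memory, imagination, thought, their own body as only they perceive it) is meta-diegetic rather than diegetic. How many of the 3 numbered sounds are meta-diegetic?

(1) it's Saoirse's internal bodily sensation rendered as sound; only Saoirse 'hears' it → meta-diegetic.
Sound (2): score with no on-screen or off-screen source; it exists for the audience alone, so non-diegetic.
(3) is diegetic: Saoirse is a character speaking aloud in the scene.
So 1 of the 3 is meta-diegetic: (1).

1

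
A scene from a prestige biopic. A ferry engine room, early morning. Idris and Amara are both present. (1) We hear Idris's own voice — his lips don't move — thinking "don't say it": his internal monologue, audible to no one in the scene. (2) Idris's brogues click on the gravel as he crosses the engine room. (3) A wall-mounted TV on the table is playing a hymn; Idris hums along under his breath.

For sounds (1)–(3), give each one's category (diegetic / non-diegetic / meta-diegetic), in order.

(1) it's Idris's unspoken thought, heard only by the audience via his subjectivity → meta-diegetic.
(2) Idris's footsteps are produced in the story world → diegetic.
Sound (3): source music from a wall-mounted TV, which exists in the story world, so diegetic.

meta-diegetic, diegetic, diegetic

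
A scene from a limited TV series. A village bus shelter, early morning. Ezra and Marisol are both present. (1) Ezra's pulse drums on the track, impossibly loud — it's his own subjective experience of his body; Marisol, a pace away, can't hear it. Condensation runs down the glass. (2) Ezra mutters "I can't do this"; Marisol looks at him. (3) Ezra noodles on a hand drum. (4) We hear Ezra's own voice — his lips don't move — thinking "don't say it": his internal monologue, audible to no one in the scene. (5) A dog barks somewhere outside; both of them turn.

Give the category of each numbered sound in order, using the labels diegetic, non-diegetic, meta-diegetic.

meta-diegetic, diegetic, diegetic, meta-diegetic, diegetic

(1) a subjective body sound — Ezra's private perception, inaudible to Marisol → meta-diegetic.
(2) spoken by a character present in the story world → diegetic.
Sound (3): Ezra is producing the music live, in the story world, so diegetic.
Sound (4): it's Ezra's unspoken thought, heard only by the audience via his subjectivity, so meta-diegetic.
(5) an in-world source (a dog); characters could hear it → diegetic.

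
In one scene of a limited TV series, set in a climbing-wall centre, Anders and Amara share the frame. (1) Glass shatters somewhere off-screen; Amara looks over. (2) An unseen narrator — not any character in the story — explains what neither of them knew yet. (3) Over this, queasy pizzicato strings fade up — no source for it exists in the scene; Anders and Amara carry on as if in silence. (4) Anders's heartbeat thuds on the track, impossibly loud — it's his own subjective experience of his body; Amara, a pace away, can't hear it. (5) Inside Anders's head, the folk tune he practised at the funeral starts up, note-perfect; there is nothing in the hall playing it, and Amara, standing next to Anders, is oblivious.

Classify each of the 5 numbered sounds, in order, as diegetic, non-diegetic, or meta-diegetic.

(1) an in-world source (glass); characters could hear it → diegetic.
Sound (2): the narrator exists outside the story world, addressing only the audience, so non-diegetic.
(3) it has no source in the story world and no character can hear it — it's underscore → non-diegetic.
Sound (4): a subjective body sound — Anders's private perception, inaudible to Amara, so meta-diegetic.
(5) is meta-diegetic: the music is a memory playing inside Anders's mind alone; no real-world source, Amara can't hear it.

diegetic, non-diegetic, non-diegetic, meta-diegetic, meta-diegetic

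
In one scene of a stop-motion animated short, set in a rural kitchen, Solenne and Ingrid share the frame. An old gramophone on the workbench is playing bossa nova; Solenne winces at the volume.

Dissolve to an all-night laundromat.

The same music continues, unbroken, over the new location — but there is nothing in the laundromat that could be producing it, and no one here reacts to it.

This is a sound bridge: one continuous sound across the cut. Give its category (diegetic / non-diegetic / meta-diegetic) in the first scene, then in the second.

diegetic, non-diegetic

Scene one: an old gramophone is an on-screen source and Solenne reacts to it → diegetic.
Scene two: there is no source in the laundromat and no one hears it — it's now underscore → non-diegetic.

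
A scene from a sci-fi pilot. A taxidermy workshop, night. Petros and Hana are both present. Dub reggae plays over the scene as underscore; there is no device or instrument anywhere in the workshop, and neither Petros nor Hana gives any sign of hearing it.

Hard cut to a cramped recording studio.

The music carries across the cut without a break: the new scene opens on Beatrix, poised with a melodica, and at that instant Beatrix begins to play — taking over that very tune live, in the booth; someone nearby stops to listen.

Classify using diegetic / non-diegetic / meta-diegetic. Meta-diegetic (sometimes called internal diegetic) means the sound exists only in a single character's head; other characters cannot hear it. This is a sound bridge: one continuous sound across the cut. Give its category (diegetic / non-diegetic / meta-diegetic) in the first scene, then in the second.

Scene one: there's no in-world source anywhere and no character hears it — underscore for the audience only → non-diegetic.
Scene two: from the moment Beatrix starts playing, the tune is being performed on a melodica inside the story world and another character hears it → diegetic.

non-diegetic, diegetic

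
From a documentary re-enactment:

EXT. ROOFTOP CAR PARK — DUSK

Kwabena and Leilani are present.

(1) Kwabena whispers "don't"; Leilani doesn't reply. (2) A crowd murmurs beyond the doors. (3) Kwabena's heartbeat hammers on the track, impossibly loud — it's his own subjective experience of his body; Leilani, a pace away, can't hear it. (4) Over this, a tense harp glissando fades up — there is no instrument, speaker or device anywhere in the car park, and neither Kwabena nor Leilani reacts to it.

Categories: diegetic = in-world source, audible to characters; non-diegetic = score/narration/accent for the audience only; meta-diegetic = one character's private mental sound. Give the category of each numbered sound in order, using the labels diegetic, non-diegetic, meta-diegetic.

diegetic, diegetic, meta-diegetic, non-diegetic

Sound (1): spoken by a character present in the story world, so diegetic.
Sound (2): ambient/room sound belonging to the story's physical space, so diegetic.
(3) point-of-audition from inside Kwabena's body; not a sound in the room → meta-diegetic.
(4) nothing in the car park produces it and the characters don't hear it — pure soundtrack → non-diegetic.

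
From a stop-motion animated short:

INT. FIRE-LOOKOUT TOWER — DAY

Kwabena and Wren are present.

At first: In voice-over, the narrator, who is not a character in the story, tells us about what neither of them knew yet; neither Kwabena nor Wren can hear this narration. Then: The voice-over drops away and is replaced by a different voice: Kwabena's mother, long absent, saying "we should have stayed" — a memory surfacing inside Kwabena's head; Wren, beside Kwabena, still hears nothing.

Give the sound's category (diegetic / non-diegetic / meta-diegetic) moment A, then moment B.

non-diegetic, meta-diegetic

Moment A: the external narrator addresses only the audience — outside the story world → non-diegetic.
Moment B: the replacement voice is a memory inside Kwabena's mind specifically → meta-diegetic.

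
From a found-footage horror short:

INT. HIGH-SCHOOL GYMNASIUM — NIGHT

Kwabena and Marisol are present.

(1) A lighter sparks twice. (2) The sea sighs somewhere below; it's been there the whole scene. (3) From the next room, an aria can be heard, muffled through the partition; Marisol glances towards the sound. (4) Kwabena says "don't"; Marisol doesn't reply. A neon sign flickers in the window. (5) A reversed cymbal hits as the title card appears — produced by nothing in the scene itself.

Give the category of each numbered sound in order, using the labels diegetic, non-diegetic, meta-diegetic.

Sound (1): the sound comes from a lighter physically present in the location, so diegetic.
(2) is diegetic: it's the actual ambient sound of the location.
(3) the music has an off-screen but real-world source and a character hears it → diegetic.
(4) spoken by a character present in the story world → diegetic.
Sound (5): it's a sound-design accent with no in-world source; no one in the scene can hear it, so non-diegetic.

diegetic, diegetic, diegetic, diegetic, non-diegetic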